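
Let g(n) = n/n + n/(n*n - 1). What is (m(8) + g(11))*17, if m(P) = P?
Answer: 18547/120 ≈ 154.56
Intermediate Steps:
g(n) = 1 + n/(-1 + n**2) (g(n) = 1 + n/(n**2 - 1) = 1 + n/(-1 + n**2))
(m(8) + g(11))*17 = (8 + (-1 + 11 + 11**2)/(-1 + 11**2))*17 = (8 + (-1 + 11 + 121)/(-1 + 121))*17 = (8 + 131/120)*17 = (1091/120)*17 = 18547/120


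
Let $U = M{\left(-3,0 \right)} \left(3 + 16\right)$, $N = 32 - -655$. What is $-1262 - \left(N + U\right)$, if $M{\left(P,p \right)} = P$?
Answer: $-1892$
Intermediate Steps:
$N = 687$ ($N = 32 + 655 = 687$)
$U = -57$ ($U = - 3 \left(3 + 16\right) = \left(-3\right) 19 = -57$)
$-1262 - \left(N + U\right) = -1262 - \left(687 - 57\right) = -1262 - 630 = -1892$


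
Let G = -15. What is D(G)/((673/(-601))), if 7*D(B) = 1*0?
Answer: 0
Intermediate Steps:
D(B) = 0 (D(B) = (1*0)/7 = (1/7)*0 = 0)
D(G)/((673/(-601))) = 0/((673/(-601))) = 0/((673*(-1/601))) = 0/(-673/601) = 0*(-601/673) = 0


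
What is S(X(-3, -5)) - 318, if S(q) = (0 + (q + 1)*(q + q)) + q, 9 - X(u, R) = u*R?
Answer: -264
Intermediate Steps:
X(u, R) = 9 - R*u (X(u, R) = 9 - u*R = 9 - R*u)
S(q) = q + 2*q*(1 + q) (S(q) = (0 + (1 + q)*(2*q)) + q = (0 + 2*q*(1 + q)) + q = 2*q*(1 + q) + q = q + 2*q*(1 + q))
S(X(-3, -5)) - 318 = (9 - 1*(-5)*(-3))*(3 + 2*(9 - 1*(-5)*(-3))) - 318 = (9 - 15)*(3 + 2*(9 - 15)) - 318 = -6*(3 + 2*(-6)) - 318 = -6*(3 - 12) - 318 = -6*(-9) - 318 = 54 - 318 = -264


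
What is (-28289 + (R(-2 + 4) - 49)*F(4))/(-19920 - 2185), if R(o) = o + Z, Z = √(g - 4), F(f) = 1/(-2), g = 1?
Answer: 56531/44210 + I*√3/44210 ≈ 1.2787 + 3.9178e-5*I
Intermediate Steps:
F(f) = -½
Z = I*√3 (Z = √(1 - 4) = √(-3) = I*√3 ≈ 1.732*I)
R(o) = o + I*√3
(-28289 + (R(-2 + 4) - 49)*F(4))/(-19920 - 2185) = (-28289 + (((-2 + 4) + I*√3) - 49)*(-½))/(-19920 - 2185) = (-28289 + ((2 + I*√3) - 49)*(-½))/(-22105) = (-28289 + (-47 + I*√3)*(-½))*(-1/22105) = (-28289 + (47/2 - I*√3/2))*(-1/22105) = (-56531/2 - I*√3/2)*(-1/22105) = 56531/44210 + I*√3/44210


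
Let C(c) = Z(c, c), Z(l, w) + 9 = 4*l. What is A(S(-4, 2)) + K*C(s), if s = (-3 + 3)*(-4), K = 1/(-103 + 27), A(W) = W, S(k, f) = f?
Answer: 161/76 ≈ 2.1184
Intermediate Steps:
K = -1/76 (K = 1/(-76) = -1/76 ≈ -0.013158)
Z(l, w) = -9 + 4*l
s = 0 (s = 0*(-4) = 0)
C(c) = -9 + 4*c
A(S(-4, 2)) + K*C(s) = 2 - (-9 + 4*0)/76 = 2 - (-9 + 0)/76 = 2 - 1/76*(-9) = 2 + 9/76 = 161/76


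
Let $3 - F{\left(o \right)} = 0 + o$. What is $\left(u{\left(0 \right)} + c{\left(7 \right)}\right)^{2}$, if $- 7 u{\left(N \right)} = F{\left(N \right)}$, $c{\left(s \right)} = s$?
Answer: $\frac{2116}{49} \approx 43.184$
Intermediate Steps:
$F{\left(o \right)} = 3 - o$ ($F{\left(o \right)} = 3 - \left(0 + o\right) = 3 - o$)
$u{\left(N \right)} = - \frac{3}{7} + \frac{N}{7}$ ($u{\left(N \right)} = - \frac{3 - N}{7} = - \frac{3}{7} + \frac{N}{7}$)
$\left(u{\left(0 \right)} + c{\left(7 \right)}\right)^{2} = \left(\left(- \frac{3}{7} + \frac{1}{7} \cdot 0\right) + 7\right)^{2} = \left(\left(- \frac{3}{7} + 0\right) + 7\right)^{2} = \left(- \frac{3}{7} + 7\right)^{2} = \left(\frac{46}{7}\right)^{2} = \frac{2116}{49}$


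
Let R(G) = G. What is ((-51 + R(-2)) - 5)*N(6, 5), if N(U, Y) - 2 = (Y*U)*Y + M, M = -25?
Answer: -7366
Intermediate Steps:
N(U, Y) = -23 + U*Y² (N(U, Y) = 2 + ((Y*U)*Y - 25) = 2 + ((U*Y)*Y - 25) = 2 + (U*Y² - 25) = 2 + (-25 + U*Y²) = -23 + U*Y²)
((-51 + R(-2)) - 5)*N(6, 5) = ((-51 - 2) - 5)*(-23 + 6*5²) = (-53 - 5)*(-23 + 6*25) = -58*(-23 + 150) = -58*127 = -7366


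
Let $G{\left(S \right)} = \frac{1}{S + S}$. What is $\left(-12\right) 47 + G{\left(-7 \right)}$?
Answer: $- \frac{7897}{14} \approx -564.07$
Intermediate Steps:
$G{\left(S \right)} = \frac{1}{2 S}$
$\left(-12\right) 47 + G{\left(-7 \right)} = \left(-12\right) 47 + \frac{1}{2 \left(-7\right)} = -564 + \frac{1}{2} \left(- \frac{1}{7}\right) = -564 - \frac{1}{14} = - \frac{7897}{14}$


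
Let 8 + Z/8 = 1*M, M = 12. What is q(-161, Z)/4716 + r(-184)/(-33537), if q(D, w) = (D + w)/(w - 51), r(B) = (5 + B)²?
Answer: -318519499/333894372 ≈ -0.95395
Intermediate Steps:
Z = 32 (Z = -64 + 8*(1*12) = -64 + 8*12 = -64 + 96 = 32)
q(D, w) = (D + w)/(-51 + w)
q(-161, Z)/4716 + r(-184)/(-33537) = ((-161 + 32)/(-51 + 32))/4716 + (5 - 184)²/(-33537) = (-129/(-19))*(1/4716) + (-179)²*(-1/33537) = -1/19*(-129)*(1/4716) + 32041*(-1/33537) = (129/19)*(1/4716) - 32041/33537 = 43/29868 - 32041/33537 = -318519499/333894372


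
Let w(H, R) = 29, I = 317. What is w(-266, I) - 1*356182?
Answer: -356153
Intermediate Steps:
w(-266, I) - 1*356182 = 29 - 1*356182 = 29 - 356182 = -356153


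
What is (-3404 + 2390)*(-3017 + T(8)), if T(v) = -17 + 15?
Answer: 3061266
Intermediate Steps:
T(v) = -2
(-3404 + 2390)*(-3017 + T(8)) = (-3404 + 2390)*(-3017 - 2) = -1014*(-3019) = 3061266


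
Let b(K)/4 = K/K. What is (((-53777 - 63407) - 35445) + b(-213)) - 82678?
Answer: -235303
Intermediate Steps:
b(K) = 4 (b(K) = 4*(K/K) = 4*1 = 4)
(((-53777 - 63407) - 35445) + b(-213)) - 82678 = (((-53777 - 63407) - 35445) + 4) - 82678 = ((-117184 - 35445) + 4) - 82678 = (-152629 + 4) - 82678 = -152625 - 82678 = -235303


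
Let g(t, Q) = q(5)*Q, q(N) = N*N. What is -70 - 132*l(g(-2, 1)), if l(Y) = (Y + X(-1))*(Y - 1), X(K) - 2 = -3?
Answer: -76102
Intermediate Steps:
q(N) = N²
X(K) = -1 (X(K) = 2 - 3 = -1)
g(t, Q) = 25*Q (g(t, Q) = 5²*Q = 25*Q)
l(Y) = (-1 + Y)² (l(Y) = (Y - 1)*(Y - 1) = (-1 + Y)*(-1 + Y) = (-1 + Y)²)
-70 - 132*l(g(-2, 1)) = -70 - 132*(1 + (25*1)² - 50) = -70 - 132*(1 + 25² - 2*25) = -70 - 132*(1 + 625 - 50) = -70 - 132*576 = -70 - 76032 = -76102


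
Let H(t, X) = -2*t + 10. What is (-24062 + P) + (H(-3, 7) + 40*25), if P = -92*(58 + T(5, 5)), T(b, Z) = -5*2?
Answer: -27462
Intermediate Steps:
T(b, Z) = -10
P = -4416 (P = -92*(58 - 10) = -92*48 = -4416)
H(t, X) = 10 - 2*t
(-24062 + P) + (H(-3, 7) + 40*25) = (-24062 - 4416) + ((10 - 2*(-3)) + 40*25) = -28478 + ((10 + 6) + 1000) = -28478 + (16 + 1000) = -28478 + 1016 = -27462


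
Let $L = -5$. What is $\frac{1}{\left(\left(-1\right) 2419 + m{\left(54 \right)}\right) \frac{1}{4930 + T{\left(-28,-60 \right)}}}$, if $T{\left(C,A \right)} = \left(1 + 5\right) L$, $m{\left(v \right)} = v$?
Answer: $- \frac{980}{473} \approx -2.0719$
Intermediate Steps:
$T{\left(C,A \right)} = -30$ ($T{\left(C,A \right)} = \left(1 + 5\right) \left(-5\right) = 6 \left(-5\right) = -30$)
$\frac{1}{\left(\left(-1\right) 2419 + m{\left(54 \right)}\right) \frac{1}{4930 + T{\left(-28,-60 \right)}}} = \frac{1}{\left(\left(-1\right) 2419 + 54\right) \frac{1}{4930 - 30}} = \frac{1}{\left(-2419 + 54\right) \frac{1}{4900}} = \frac{1}{\left(-2365\right) \frac{1}{4900}} = \frac{1}{- \frac{473}{980}} = - \frac{980}{473}$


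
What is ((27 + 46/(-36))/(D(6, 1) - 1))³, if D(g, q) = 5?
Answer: 99252847/373248 ≈ 265.92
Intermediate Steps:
((27 + 46/(-36))/(D(6, 1) - 1))³ = ((27 + 46/(-36))/(5 - 1))³ = ((27 + 46*(-1/36))/4)³ = ((27 - 23/18)*(¼))³ = ((463/18)*(¼))³ = (463/72)³ = 99252847/373248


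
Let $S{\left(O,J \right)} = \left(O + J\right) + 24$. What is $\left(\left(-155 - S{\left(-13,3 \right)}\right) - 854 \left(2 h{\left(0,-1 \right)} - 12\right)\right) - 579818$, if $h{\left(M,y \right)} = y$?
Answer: $-568031$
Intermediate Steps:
$S{\left(O,J \right)} = 24 + J + O$ ($S{\left(O,J \right)} = \left(J + O\right) + 24 = 24 + J + O$)
$\left(\left(-155 - S{\left(-13,3 \right)}\right) - 854 \left(2 h{\left(0,-1 \right)} - 12\right)\right) - 579818 = \left(\left(-155 - \left(24 + 3 - 13\right)\right) - 854 \left(2 \left(-1\right) - 12\right)\right) - 579818 = \left(\left(-155 - 14\right) - 854 \left(-2 - 12\right)\right) - 579818 = \left(\left(-155 - 14\right) - -11956\right) - 579818 = \left(-169 + 11956\right) - 579818 = 11787 - 579818 = -568031$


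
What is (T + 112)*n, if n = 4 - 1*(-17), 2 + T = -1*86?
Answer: 504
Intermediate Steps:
T = -88 (T = -2 - 1*86 = -2 - 86 = -88)
n = 21 (n = 4 + 17 = 21)
(T + 112)*n = (-88 + 112)*21 = 24*21 = 504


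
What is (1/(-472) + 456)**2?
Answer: 46324383361/222784 ≈ 2.0793e+5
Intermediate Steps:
(1/(-472) + 456)**2 = (-1/472 + 456)**2 = (215231/472)**2 = 46324383361/222784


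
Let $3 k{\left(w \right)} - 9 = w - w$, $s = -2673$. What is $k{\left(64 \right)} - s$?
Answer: $2676$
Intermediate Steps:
$k{\left(w \right)} = 3$ ($k{\left(w \right)} = 3 + \frac{w - w}{3} = 3 + \frac{1}{3} \cdot 0 = 3 + 0 = 3$)
$k{\left(64 \right)} - s = 3 - -2673 = 3 + 2673 = 2676$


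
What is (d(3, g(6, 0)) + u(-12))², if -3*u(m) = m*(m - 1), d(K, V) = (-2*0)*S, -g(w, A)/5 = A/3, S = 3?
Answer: 2704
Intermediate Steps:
g(w, A) = -5*A/3
d(K, V) = 0 (d(K, V) = -2*0*3 = 0*3 = 0)
u(m) = -m*(-1 + m)/3 (u(m) = -m*(m - 1)/3 = -m*(-1 + m)/3)
(d(3, g(6, 0)) + u(-12))² = (0 + (⅓)*(-12)*(1 - 1*(-12)))² = (0 + (⅓)*(-12)*(1 + 12))² = (0 + (⅓)*(-12)*13)² = (0 - 52)² = (-52)² = 2704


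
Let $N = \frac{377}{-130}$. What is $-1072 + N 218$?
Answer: $- \frac{8521}{5} \approx -1704.2$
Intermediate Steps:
$N = - \frac{29}{10}$ ($N = 377 \left(- \frac{1}{130}\right) = - \frac{29}{10} \approx -2.9$)
$-1072 + N 218 = -1072 - \frac{3161}{5} = - \frac{8521}{5}$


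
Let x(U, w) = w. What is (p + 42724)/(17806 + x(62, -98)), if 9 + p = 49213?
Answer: 22982/4427 ≈ 5.1913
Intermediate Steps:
p = 49204 (p = -9 + 49213 = 49204)
(p + 42724)/(17806 + x(62, -98)) = (49204 + 42724)/(17806 - 98) = 91928/17708 = 91928*(1/17708) = 22982/4427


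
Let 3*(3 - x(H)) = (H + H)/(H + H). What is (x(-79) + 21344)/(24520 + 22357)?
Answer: 64040/140631 ≈ 0.45538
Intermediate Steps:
x(H) = 8/3 (x(H) = 3 - (H + H)/(3*(H + H)) = 3 - 2*H/(3*(2*H)) = 3 - 2*H*1/(2*H)/3 = 3 - 1/3*1 = 3 - 1/3 = 8/3)
(x(-79) + 21344)/(24520 + 22357) = (8/3 + 21344)/(24520 + 22357) = (64040/3)/46877 = (64040/3)*(1/46877) = 64040/140631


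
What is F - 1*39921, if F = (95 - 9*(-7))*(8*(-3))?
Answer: -43713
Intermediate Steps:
F = -3792 (F = (95 + 63)*(-24) = 158*(-24) = -3792)
F - 1*39921 = -3792 - 1*39921 = -3792 - 39921 = -43713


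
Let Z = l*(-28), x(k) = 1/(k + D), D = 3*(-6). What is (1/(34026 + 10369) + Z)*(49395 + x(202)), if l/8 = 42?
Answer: -5557910191813/11960 ≈ -4.6471e+8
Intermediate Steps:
l = 336 (l = 8*42 = 336)
D = -18
x(k) = 1/(-18 + k) (x(k) = 1/(k - 18) = 1/(-18 + k))
Z = -9408 (Z = 336*(-28) = -9408)
(1/(34026 + 10369) + Z)*(49395 + x(202)) = (1/(34026 + 10369) - 9408)*(49395 + 1/(-18 + 202)) = (1/44395 - 9408)*(49395 + 1/184) = -417668159/44395*9088681/184 = -5557910191813/11960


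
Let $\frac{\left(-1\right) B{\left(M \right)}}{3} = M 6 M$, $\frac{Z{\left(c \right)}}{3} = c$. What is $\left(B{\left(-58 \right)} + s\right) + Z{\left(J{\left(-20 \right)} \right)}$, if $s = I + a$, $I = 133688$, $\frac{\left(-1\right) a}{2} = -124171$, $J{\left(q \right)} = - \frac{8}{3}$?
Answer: $321470$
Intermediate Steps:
$J{\left(q \right)} = - \frac{8}{3}$ ($J{\left(q \right)} = \left(-8\right) \frac{1}{3} = - \frac{8}{3}$)
$a = 248342$ ($a = \left(-2\right) \left(-124171\right) = 248342$)
$Z{\left(c \right)} = 3 c$
$B{\left(M \right)} = - 18 M^{2}$ ($B{\left(M \right)} = - 3 M 6 M = - 3 \cdot 6 M M = - 3 \cdot 6 M^{2} = - 18 M^{2}$)
$s = 382030$ ($s = 133688 + 248342 = 382030$)
$\left(B{\left(-58 \right)} + s\right) + Z{\left(J{\left(-20 \right)} \right)} = \left(- 18 \left(-58\right)^{2} + 382030\right) + 3 \left(- \frac{8}{3}\right) = \left(\left(-18\right) 3364 + 382030\right) - 8 = \left(-60552 + 382030\right) - 8 = 321478 - 8 = 321470$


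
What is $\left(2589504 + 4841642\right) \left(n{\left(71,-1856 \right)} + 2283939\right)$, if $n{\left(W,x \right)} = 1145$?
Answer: $16980792826264$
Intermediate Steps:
$\left(2589504 + 4841642\right) \left(n{\left(71,-1856 \right)} + 2283939\right) = \left(2589504 + 4841642\right) \left(1145 + 2283939\right) = 7431146 \cdot 2285084 = 16980792826264$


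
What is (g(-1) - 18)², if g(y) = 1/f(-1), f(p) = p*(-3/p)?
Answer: 3025/9 ≈ 336.11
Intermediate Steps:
f(p) = -3
g(y) = -⅓ (g(y) = 1/(-3) = -⅓)
(g(-1) - 18)² = (-⅓ - 18)² = (-55/3)² = 3025/9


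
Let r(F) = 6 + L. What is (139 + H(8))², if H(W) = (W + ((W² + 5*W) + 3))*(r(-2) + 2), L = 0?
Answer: 1121481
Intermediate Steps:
r(F) = 6 (r(F) = 6 + 0 = 6)
H(W) = 24 + 8*W² + 48*W (H(W) = (W + ((W² + 5*W) + 3))*(6 + 2) = (W + (3 + W² + 5*W))*8 = (3 + W² + 6*W)*8 = 24 + 8*W² + 48*W)
(139 + H(8))² = (139 + (24 + 8*8² + 48*8))² = (139 + (24 + 8*64 + 384))² = (139 + (24 + 512 + 384))² = (139 + 920)² = 1059² = 1121481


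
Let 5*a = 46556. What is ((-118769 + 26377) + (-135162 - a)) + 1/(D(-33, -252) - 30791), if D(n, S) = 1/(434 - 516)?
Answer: -2990260897748/12624315 ≈ -2.3687e+5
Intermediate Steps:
a = 46556/5 (a = (⅕)*46556 = 46556/5 ≈ 9311.2)
D(n, S) = -1/82 (D(n, S) = 1/(-82) = -1/82)
((-118769 + 26377) + (-135162 - a)) + 1/(D(-33, -252) - 30791) = ((-118769 + 26377) + (-135162 - 1*46556/5)) + 1/(-1/82 - 30791) = (-92392 + (-135162 - 46556/5)) + 1/(-2524863/82) = (-92392 - 722366/5) - 82/2524863 = -1184326/5 - 82/2524863 = -2990260897748/12624315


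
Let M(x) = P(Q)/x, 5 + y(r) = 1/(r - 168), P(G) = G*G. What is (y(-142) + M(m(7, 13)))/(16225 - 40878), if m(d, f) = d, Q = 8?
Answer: -8983/53497010 ≈ -0.00016792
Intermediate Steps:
P(G) = G²
y(r) = -5 + 1/(-168 + r) (y(r) = -5 + 1/(r - 168) = -5 + 1/(-168 + r))
M(x) = 64/x (M(x) = 8²/x = 64/x)
(y(-142) + M(m(7, 13)))/(16225 - 40878) = ((841 - 5*(-142))/(-168 - 142) + 64/7)/(16225 - 40878) = ((841 + 710)/(-310) + 64*(⅐))/(-24653) = (-1/310*1551 + 64/7)*(-1/24653) = (-1551/310 + 64/7)*(-1/24653) = (8983/2170)*(-1/24653) = -8983/53497010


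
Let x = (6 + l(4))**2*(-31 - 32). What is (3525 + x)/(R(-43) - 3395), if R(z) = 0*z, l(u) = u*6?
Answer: 10635/679 ≈ 15.663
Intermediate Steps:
l(u) = 6*u
R(z) = 0
x = -56700 (x = (6 + 6*4)**2*(-31 - 32) = (6 + 24)**2*(-63) = 30**2*(-63) = 900*(-63) = -56700)
(3525 + x)/(R(-43) - 3395) = (3525 - 56700)/(0 - 3395) = -53175/(-3395) = -53175*(-1/3395) = 10635/679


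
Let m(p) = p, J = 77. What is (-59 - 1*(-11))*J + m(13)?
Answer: -3683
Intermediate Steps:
(-59 - 1*(-11))*J + m(13) = (-59 - 1*(-11))*77 + 13 = (-59 + 11)*77 + 13 = -48*77 + 13 = -3696 + 13 = -3683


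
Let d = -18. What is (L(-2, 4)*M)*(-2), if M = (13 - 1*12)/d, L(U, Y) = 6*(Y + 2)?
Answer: 4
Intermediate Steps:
L(U, Y) = 12 + 6*Y (L(U, Y) = 6*(2 + Y) = 12 + 6*Y)
M = -1/18 (M = (13 - 1*12)/(-18) = (13 - 12)*(-1/18) = 1*(-1/18) = -1/18 ≈ -0.055556)
(L(-2, 4)*M)*(-2) = ((12 + 6*4)*(-1/18))*(-2) = ((12 + 24)*(-1/18))*(-2) = (36*(-1/18))*(-2) = -2*(-2) = 4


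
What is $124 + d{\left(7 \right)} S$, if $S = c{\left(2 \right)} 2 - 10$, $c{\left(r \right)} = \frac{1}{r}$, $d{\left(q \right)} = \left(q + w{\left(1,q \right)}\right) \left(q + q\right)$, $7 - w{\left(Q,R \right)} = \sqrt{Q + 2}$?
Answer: $-1640 + 126 \sqrt{3} \approx -1421.8$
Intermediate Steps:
$w{\left(Q,R \right)} = 7 - \sqrt{2 + Q}$ ($w{\left(Q,R \right)} = 7 - \sqrt{Q + 2} = 7 - \sqrt{2 + Q}$)
$d{\left(q \right)} = 2 q \left(7 + q - \sqrt{3}\right)$ ($d{\left(q \right)} = \left(q + \left(7 - \sqrt{2 + 1}\right)\right) \left(q + q\right) = \left(q + \left(7 - \sqrt{3}\right)\right) 2 q = \left(7 + q - \sqrt{3}\right) 2 q = 2 q \left(7 + q - \sqrt{3}\right)$)
$S = -9$ ($S = \frac{1}{2} \cdot 2 - 10 = 1 - 10 = -9$)
$124 + d{\left(7 \right)} S = 124 + 2 \cdot 7 \left(7 + 7 - \sqrt{3}\right) \left(-9\right) = 124 + 2 \cdot 7 \left(14 - \sqrt{3}\right) \left(-9\right) = 124 + \left(196 - 14 \sqrt{3}\right) \left(-9\right) = 124 - \left(1764 - 126 \sqrt{3}\right) = -1640 + 126 \sqrt{3}$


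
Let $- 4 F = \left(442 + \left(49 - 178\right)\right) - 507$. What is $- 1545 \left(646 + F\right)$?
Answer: $- \frac{2146005}{2} \approx -1.073 \cdot 10^{6}$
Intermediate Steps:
$F = \frac{97}{2}$ ($F = - \frac{\left(442 + \left(49 - 178\right)\right) - 507}{4} = - \frac{\left(442 - 129\right) - 507}{4} = - \frac{313 - 507}{4} = \left(- \frac{1}{4}\right) \left(-194\right) = \frac{97}{2} \approx 48.5$)
$- 1545 \left(646 + F\right) = - 1545 \left(646 + \frac{97}{2}\right) = \left(-1545\right) \frac{1389}{2} = - \frac{2146005}{2}$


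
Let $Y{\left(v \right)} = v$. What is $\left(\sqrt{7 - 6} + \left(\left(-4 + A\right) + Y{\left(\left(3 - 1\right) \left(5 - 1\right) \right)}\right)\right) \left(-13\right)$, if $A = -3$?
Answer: $-26$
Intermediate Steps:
$\left(\sqrt{7 - 6} + \left(\left(-4 + A\right) + Y{\left(\left(3 - 1\right) \left(5 - 1\right) \right)}\right)\right) \left(-13\right) = \left(\sqrt{7 - 6} + \left(\left(-4 - 3\right) + \left(3 - 1\right) \left(5 - 1\right)\right)\right) \left(-13\right) = \left(\sqrt{1} + \left(-7 + 2 \cdot 4\right)\right) \left(-13\right) = \left(1 + \left(-7 + 8\right)\right) \left(-13\right) = \left(1 + 1\right) \left(-13\right) = 2 \left(-13\right) = -26$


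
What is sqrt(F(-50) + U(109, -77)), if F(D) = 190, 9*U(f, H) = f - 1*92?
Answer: sqrt(1727)/3 ≈ 13.852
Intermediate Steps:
U(f, H) = -92/9 + f/9 (U(f, H) = (f - 1*92)/9 = (f - 92)/9 = (-92 + f)/9 = -92/9 + f/9)
sqrt(F(-50) + U(109, -77)) = sqrt(190 + (-92/9 + (1/9)*109)) = sqrt(190 + (-92/9 + 109/9)) = sqrt(190 + 17/9) = sqrt(1727/9) = sqrt(1727)/3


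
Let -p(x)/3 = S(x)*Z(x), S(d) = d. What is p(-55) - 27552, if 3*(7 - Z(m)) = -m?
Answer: -29422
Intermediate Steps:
Z(m) = 7 + m/3 (Z(m) = 7 - (-1)*m/3 = 7 + m/3)
p(x) = -3*x*(7 + x/3)
p(-55) - 27552 = -1*(-55)*(21 - 55) - 27552 = -1*(-55)*(-34) - 27552 = -1870 - 27552 = -29422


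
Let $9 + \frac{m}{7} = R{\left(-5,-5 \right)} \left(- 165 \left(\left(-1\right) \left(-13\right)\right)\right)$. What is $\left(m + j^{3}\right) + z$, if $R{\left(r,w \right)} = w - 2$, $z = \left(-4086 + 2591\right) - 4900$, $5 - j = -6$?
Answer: $99978$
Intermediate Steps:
$j = 11$ ($j = 5 - -6 = 5 + 6 = 11$)
$z = -6395$ ($z = -1495 - 4900 = -6395$)
$R{\left(r,w \right)} = -2 + w$
$m = 105042$ ($m = -63 + 7 \left(-2 - 5\right) \left(- 165 \left(\left(-1\right) \left(-13\right)\right)\right) = -63 + 7 \left(- 7 \left(\left(-165\right) 13\right)\right) = -63 + 7 \left(\left(-7\right) \left(-2145\right)\right) = -63 + 7 \cdot 15015 = -63 + 105105 = 105042$)
$\left(m + j^{3}\right) + z = \left(105042 + 11^{3}\right) - 6395 = \left(105042 + 1331\right) - 6395 = 106373 - 6395 = 99978$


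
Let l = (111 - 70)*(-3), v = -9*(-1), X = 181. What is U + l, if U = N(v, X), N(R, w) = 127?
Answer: 4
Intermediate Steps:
v = 9
U = 127
l = -123 (l = 41*(-3) = -123)
U + l = 127 - 123 = 4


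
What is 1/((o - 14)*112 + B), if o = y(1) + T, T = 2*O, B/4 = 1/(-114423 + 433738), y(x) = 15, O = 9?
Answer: 319315/679502324 ≈ 0.00046992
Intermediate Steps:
B = 4/319315 (B = 4/(-114423 + 433738) = 4/319315 ≈ 1.2527e-5)
T = 18 (T = 2*9 = 18)
o = 33 (o = 15 + 18 = 33)
1/((o - 14)*112 + B) = 1/((33 - 14)*112 + 4/319315) = 1/(19*112 + 4/319315) = 1/(2128 + 4/319315) = 1/(679502324/319315) = 319315/679502324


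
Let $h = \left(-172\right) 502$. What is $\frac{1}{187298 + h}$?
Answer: $\frac{1}{100954} \approx 9.9055 \cdot 10^{-6}$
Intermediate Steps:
$h = -86344$
$\frac{1}{187298 + h} = \frac{1}{187298 - 86344} = \frac{1}{100954}$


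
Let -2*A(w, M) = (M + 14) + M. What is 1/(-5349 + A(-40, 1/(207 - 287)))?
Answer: -80/428479 ≈ -0.00018671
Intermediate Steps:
A(w, M) = -7 - M (A(w, M) = -((M + 14) + M)/2 = -((14 + M) + M)/2 = -(14 + 2*M)/2 = -7 - M)
1/(-5349 + A(-40, 1/(207 - 287))) = 1/(-5349 + (-7 - 1/(207 - 287))) = 1/(-5349 + (-7 - 1/(-80))) = 1/(-5349 + (-7 - 1*(-1/80))) = 1/(-5349 + (-7 + 1/80)) = 1/(-5349 - 559/80) = 1/(-428479/80) = -80/428479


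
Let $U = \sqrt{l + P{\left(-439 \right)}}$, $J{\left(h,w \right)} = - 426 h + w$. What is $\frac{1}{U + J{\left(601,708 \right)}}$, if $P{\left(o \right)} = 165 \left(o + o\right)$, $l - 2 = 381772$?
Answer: $- \frac{42553}{10864507370} - \frac{\sqrt{59226}}{32593522110} \approx -3.9242 \cdot 10^{-6}$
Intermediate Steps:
$l = 381774$ ($l = 2 + 381772 = 381774$)
$J{\left(h,w \right)} = w - 426 h$
$P{\left(o \right)} = 330 o$ ($P{\left(o \right)} = 165 \cdot 2 o = 330 o$)
$U = 2 \sqrt{59226}$ ($U = \sqrt{381774 + 330 \left(-439\right)} = \sqrt{381774 - 144870} = \sqrt{236904} = 2 \sqrt{59226} \approx 486.73$)
$\frac{1}{U + J{\left(601,708 \right)}} = \frac{1}{2 \sqrt{59226} + \left(708 - 256026\right)} = \frac{1}{2 \sqrt{59226} - 255318} = \frac{1}{-255318 + 2 \sqrt{59226}}$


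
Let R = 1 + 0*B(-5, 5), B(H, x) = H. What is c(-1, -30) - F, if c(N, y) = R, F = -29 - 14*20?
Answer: 310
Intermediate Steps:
F = -309 (F = -29 - 280 = -309)
R = 1 (R = 1 + 0*(-5) = 1 + 0 = 1)
c(N, y) = 1
c(-1, -30) - F = 1 - 1*(-309) = 1 + 309 = 310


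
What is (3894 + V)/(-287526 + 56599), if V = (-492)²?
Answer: -245958/230927 ≈ -1.0651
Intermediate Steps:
V = 242064
(3894 + V)/(-287526 + 56599) = (3894 + 242064)/(-287526 + 56599) = 245958/(-230927) = 245958*(-1/230927) = -245958/230927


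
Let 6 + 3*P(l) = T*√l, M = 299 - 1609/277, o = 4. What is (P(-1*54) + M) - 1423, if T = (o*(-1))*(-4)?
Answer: -313511/277 + 16*I*√6 ≈ -1131.8 + 39.192*I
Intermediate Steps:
M = 81214/277 (M = 299 - 1609/277 = 81214/277 ≈ 293.19)
T = 16 (T = (4*(-1))*(-4) = -4*(-4) = 16)
P(l) = -2 + 16*√l/3 (P(l) = -2 + (16*√l)/3 = -2 + 16*√l/3)
(P(-1*54) + M) - 1423 = ((-2 + 16*√(-1*54)/3) + 81214/277) - 1423 = ((-2 + 16*√(-54)/3) + 81214/277) - 1423 = ((-2 + 16*(3*I*√6)/3) + 81214/277) - 1423 = ((-2 + 16*I*√6) + 81214/277) - 1423 = (80660/277 + 16*I*√6) - 1423 = -313511/277 + 16*I*√6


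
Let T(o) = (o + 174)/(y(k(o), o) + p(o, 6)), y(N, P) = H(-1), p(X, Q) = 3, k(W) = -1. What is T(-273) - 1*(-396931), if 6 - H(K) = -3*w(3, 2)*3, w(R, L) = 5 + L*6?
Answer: 7144747/18 ≈ 3.9693e+5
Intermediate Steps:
w(R, L) = 5 + 6*L
H(K) = 159 (H(K) = 6 - (-3*(5 + 6*2))*3 = 6 - (-3*(5 + 12))*3 = 6 - (-3*17)*3 = 6 - (-51)*3 = 6 - 1*(-153) = 6 + 153 = 159)
y(N, P) = 159
T(o) = 29/27 + o/162 (T(o) = (o + 174)/(159 + 3) = (174 + o)/162 = (174 + o)*(1/162) = 29/27 + o/162)
T(-273) - 1*(-396931) = (29/27 + (1/162)*(-273)) - 1*(-396931) = (29/27 - 91/54) + 396931 = -11/18 + 396931 = 7144747/18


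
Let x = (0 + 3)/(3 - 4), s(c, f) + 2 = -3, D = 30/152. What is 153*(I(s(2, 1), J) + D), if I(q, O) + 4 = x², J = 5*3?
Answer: 60435/76 ≈ 795.20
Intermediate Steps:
D = 15/76 (D = 30*(1/152) = 15/76 ≈ 0.19737)
s(c, f) = -5 (s(c, f) = -2 - 3 = -5)
x = -3 (x = 3/(-1) = 3*(-1) = -3)
J = 15
I(q, O) = 5 (I(q, O) = -4 + (-3)² = -4 + 9 = 5)
153*(I(s(2, 1), J) + D) = 153*(5 + 15/76) = 153*(395/76) = 60435/76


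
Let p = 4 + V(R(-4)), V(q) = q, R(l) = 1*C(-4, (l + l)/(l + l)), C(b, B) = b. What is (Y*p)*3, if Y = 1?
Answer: 0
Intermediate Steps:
R(l) = -4 (R(l) = 1*(-4) = -4)
p = 0 (p = 4 - 4 = 0)
(Y*p)*3 = (1*0)*3 = 0*3 = 0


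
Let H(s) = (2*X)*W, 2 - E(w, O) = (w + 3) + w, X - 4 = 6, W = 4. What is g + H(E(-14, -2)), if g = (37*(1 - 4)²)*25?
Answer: 8405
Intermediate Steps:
X = 10 (X = 4 + 6 = 10)
E(w, O) = -1 - 2*w (E(w, O) = 2 - ((w + 3) + w) = 2 - ((3 + w) + w) = 2 - (3 + 2*w) = 2 + (-3 - 2*w) = -1 - 2*w)
H(s) = 80 (H(s) = (2*10)*4 = 20*4 = 80)
g = 8325 (g = (37*(-3)²)*25 = (37*9)*25 = 333*25 = 8325)
g + H(E(-14, -2)) = 8325 + 80 = 8405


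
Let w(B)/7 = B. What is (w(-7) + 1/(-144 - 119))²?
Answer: 166100544/69169 ≈ 2401.4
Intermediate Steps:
w(B) = 7*B
(w(-7) + 1/(-144 - 119))² = (7*(-7) + 1/(-144 - 119))² = (-49 + 1/(-263))² = (-49 - 1/263)² = (-12888/263)² = 166100544/69169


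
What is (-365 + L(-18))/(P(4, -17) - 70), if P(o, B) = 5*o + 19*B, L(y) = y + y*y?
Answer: 59/373 ≈ 0.15818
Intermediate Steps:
L(y) = y + y²
(-365 + L(-18))/(P(4, -17) - 70) = (-365 - 18*(1 - 18))/((5*4 + 19*(-17)) - 70) = (-365 - 18*(-17))/((20 - 323) - 70) = (-365 + 306)/(-303 - 70) = -59/(-373) = -59*(-1/373) = 59/373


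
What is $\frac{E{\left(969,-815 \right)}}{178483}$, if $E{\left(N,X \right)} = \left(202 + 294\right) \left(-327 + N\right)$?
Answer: $\frac{318432}{178483} \approx 1.7841$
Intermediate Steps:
$E{\left(N,X \right)} = -162192 + 496 N$ ($E{\left(N,X \right)} = 496 \left(-327 + N\right) = -162192 + 496 N$)
$\frac{E{\left(969,-815 \right)}}{178483} = \frac{-162192 + 496 \cdot 969}{178483} = \left(-162192 + 480624\right) \frac{1}{178483} = 318432 \cdot \frac{1}{178483} = \frac{318432}{178483}$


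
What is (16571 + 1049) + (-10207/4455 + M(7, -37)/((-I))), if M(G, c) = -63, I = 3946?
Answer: 309709560443/17579430 ≈ 17618.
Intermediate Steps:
(16571 + 1049) + (-10207/4455 + M(7, -37)/((-I))) = (16571 + 1049) + (-10207/4455 - 63/((-1*3946))) = 17620 + (-10207*1/4455 - 63/(-3946)) = 17620 + (-10207/4455 - 63*(-1/3946)) = 17620 + (-10207/4455 + 63/3946) = 17620 - 39996157/17579430 = 309709560443/17579430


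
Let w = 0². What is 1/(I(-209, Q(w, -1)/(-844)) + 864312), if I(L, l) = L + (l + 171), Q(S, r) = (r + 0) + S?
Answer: 844/729447257 ≈ 1.1570e-6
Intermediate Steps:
w = 0
Q(S, r) = S + r (Q(S, r) = r + S = S + r)
I(L, l) = 171 + L + l (I(L, l) = L + (171 + l) = 171 + L + l)
1/(I(-209, Q(w, -1)/(-844)) + 864312) = 1/((171 - 209 + (0 - 1)/(-844)) + 864312) = 1/((171 - 209 - 1*(-1/844)) + 864312) = 1/((171 - 209 + 1/844) + 864312) = 1/(-32071/844 + 864312) = 1/(729447257/844) = 844/729447257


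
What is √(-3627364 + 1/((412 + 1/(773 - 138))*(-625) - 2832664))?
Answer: 11*I*√4617177219530675014067/392450953 ≈ 1904.6*I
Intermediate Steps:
√(-3627364 + 1/((412 + 1/(773 - 138))*(-625) - 2832664)) = √(-3627364 + 1/((412 + 1/635)*(-625) - 2832664)) = √(-3627364 + 1/((261621/635)*(-625) - 2832664)) = √(-3627364 + 1/(-32702625/127 - 2832664)) = √(-3627364 + 1/(-392450953/127)) = √(-3627364 - 127/392450953) = √(-1423562458678019/392450953) = 11*I*√4617177219530675014067/392450953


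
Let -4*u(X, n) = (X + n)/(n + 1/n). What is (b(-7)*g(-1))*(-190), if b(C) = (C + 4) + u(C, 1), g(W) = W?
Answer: -855/2 ≈ -427.50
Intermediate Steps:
u(X, n) = -(X + n)/(4*(n + 1/n))
b(C) = 31/8 + 7*C/8 (b(C) = (C + 4) - 1*1*(C + 1)/(4 + 4*1**2) = (4 + C) - 1*1*(1 + C)/(4 + 4*1) = (4 + C) - 1*1*(1 + C)/(4 + 4) = (4 + C) - 1*1*(1 + C)/8 = (4 + C) - 1*1*1/8*(1 + C) = (4 + C) + (-1/8 - C/8) = 31/8 + 7*C/8)
(b(-7)*g(-1))*(-190) = ((31/8 + (7/8)*(-7))*(-1))*(-190) = ((31/8 - 49/8)*(-1))*(-190) = -9/4*(-1)*(-190) = (9/4)*(-190) = -855/2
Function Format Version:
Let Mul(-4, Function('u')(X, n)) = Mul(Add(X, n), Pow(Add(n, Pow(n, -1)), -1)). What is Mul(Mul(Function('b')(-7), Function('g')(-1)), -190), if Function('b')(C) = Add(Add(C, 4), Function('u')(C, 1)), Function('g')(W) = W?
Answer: Rational(-855, 2) ≈ -427.50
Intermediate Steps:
Function('u')(X, n) = Mul(Rational(-1, 4), Pow(Add(n, Pow(n, -1)), -1), Add(X, n)) (Function('u')(X, n) = Mul(Rational(-1, 4), Mul(Add(X, n), Pow(Add(n, Pow(n, -1)), -1))) = Mul(Rational(-1, 4), Mul(Pow(Add(n, Pow(n, -1)), -1), Add(X, n))) = Mul(Rational(-1, 4), Pow(Add(n, Pow(n, -1)), -1), Add(X, n)))
Function('b')(C) = Add(Rational(31, 8), Mul(Rational(7, 8), C)) (Function('b')(C) = Add(Add(C, 4), Mul(-1, 1, Pow(Add(4, Mul(4, Pow(1, 2))), -1), Add(C, 1))) = Add(Add(4, C), Mul(-1, 1, Pow(Add(4, Mul(4, 1)), -1), Add(1, C))) = Add(Add(4, C), Mul(-1, 1, Pow(Add(4, 4), -1), Add(1, C))) = Add(Add(4, C), Mul(-1, 1, Pow(8, -1), Add(1, C))) = Add(Add(4, C), Mul(-1, 1, Rational(1, 8), Add(1, C))) = Add(Add(4, C), Add(Rational(-1, 8), Mul(Rational(-1, 8), C))) = Add(Rational(31, 8), Mul(Rational(7, 8), C)))
Mul(Mul(Function('b')(-7), Function('g')(-1)), -190) = Mul(Mul(Add(Rational(31, 8), Mul(Rational(7, 8), -7)), -1), -190) = Mul(Mul(Add(Rational(31, 8), Rational(-49, 8)), -1), -190) = Mul(Mul(Rational(-9, 4), -1), -190) = Mul(Rational(9, 4), -190) = Rational(-855, 2)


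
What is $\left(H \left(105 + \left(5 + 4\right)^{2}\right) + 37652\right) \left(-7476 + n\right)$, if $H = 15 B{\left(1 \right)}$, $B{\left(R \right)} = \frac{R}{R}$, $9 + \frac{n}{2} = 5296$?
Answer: $125289316$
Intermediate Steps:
$n = 10574$ ($n = -18 + 2 \cdot 5296 = -18 + 10592 = 10574$)
$B{\left(R \right)} = 1$
$H = 15$ ($H = 15 \cdot 1 = 15$)
$\left(H \left(105 + \left(5 + 4\right)^{2}\right) + 37652\right) \left(-7476 + n\right) = \left(15 \left(105 + \left(5 + 4\right)^{2}\right) + 37652\right) \left(-7476 + 10574\right) = \left(15 \left(105 + 9^{2}\right) + 37652\right) 3098 = \left(15 \left(105 + 81\right) + 37652\right) 3098 = \left(15 \cdot 186 + 37652\right) 3098 = \left(2790 + 37652\right) 3098 = 40442 \cdot 3098 = 125289316$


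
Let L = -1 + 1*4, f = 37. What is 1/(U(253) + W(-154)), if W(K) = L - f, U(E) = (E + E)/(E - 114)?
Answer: -139/4220 ≈ -0.032938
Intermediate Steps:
L = 3 (L = -1 + 4 = 3)
U(E) = 2*E/(-114 + E) (U(E) = (2*E)/(-114 + E) = 2*E/(-114 + E))
W(K) = -34 (W(K) = 3 - 1*37 = 3 - 37 = -34)
1/(U(253) + W(-154)) = 1/(2*253/(-114 + 253) - 34) = 1/(2*253/139 - 34) = 1/(2*253*(1/139) - 34) = 1/(506/139 - 34) = 1/(-4220/139) = -139/4220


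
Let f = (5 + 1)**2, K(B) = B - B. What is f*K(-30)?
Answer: 0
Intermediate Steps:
K(B) = 0
f = 36 (f = 6**2 = 36)
f*K(-30) = 36*0 = 0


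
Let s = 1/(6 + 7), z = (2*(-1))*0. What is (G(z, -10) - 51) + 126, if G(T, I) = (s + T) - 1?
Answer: 963/13 ≈ 74.077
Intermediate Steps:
z = 0 (z = -2*0 = 0)
s = 1/13 ≈ 0.076923
G(T, I) = -12/13 + T (G(T, I) = (1/13 + T) - 1 = -12/13 + T)
(G(z, -10) - 51) + 126 = ((-12/13 + 0) - 51) + 126 = (-12/13 - 51) + 126 = -675/13 + 126 = 963/13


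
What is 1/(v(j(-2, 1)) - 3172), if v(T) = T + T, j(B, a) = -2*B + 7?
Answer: -1/3150 ≈ -0.00031746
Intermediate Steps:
j(B, a) = 7 - 2*B
v(T) = 2*T
1/(v(j(-2, 1)) - 3172) = 1/(2*(7 - 2*(-2)) - 3172) = 1/(2*(7 + 4) - 3172) = 1/(2*11 - 3172) = 1/(22 - 3172) = 1/(-3150) = -1/3150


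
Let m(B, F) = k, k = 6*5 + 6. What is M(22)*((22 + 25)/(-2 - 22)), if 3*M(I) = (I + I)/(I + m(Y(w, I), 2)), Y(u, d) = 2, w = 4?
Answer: -517/1044 ≈ -0.49521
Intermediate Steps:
k = 36 (k = 30 + 6 = 36)
m(B, F) = 36
M(I) = 2*I/(3*(36 + I)) (M(I) = ((I + I)/(I + 36))/3 = ((2*I)/(36 + I))/3 = (2*I/(36 + I))/3 = 2*I/(3*(36 + I)))
M(22)*((22 + 25)/(-2 - 22)) = ((2/3)*22/(36 + 22))*((22 + 25)/(-2 - 22)) = ((2/3)*22/58)*(47/(-24)) = ((2/3)*22*(1/58))*(47*(-1/24)) = (22/87)*(-47/24) = -517/1044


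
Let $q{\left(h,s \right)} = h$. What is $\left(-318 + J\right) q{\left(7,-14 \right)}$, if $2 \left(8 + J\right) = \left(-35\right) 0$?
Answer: $-2282$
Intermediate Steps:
$J = -8$ ($J = -8 + \frac{\left(-35\right) 0}{2} = -8 + \frac{1}{2} \cdot 0 = -8 + 0 = -8$)
$\left(-318 + J\right) q{\left(7,-14 \right)} = \left(-318 - 8\right) 7 = \left(-326\right) 7 = -2282$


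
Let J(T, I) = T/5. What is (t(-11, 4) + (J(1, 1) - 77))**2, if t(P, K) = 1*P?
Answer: 192721/25 ≈ 7708.8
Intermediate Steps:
J(T, I) = T/5 (J(T, I) = T*(1/5) = T/5)
t(P, K) = P
(t(-11, 4) + (J(1, 1) - 77))**2 = (-11 + ((1/5)*1 - 77))**2 = (-11 + (1/5 - 77))**2 = (-11 - 384/5)**2 = (-439/5)**2 = 192721/25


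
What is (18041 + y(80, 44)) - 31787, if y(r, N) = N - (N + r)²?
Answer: -29078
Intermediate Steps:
(18041 + y(80, 44)) - 31787 = (18041 + (44 - (44 + 80)²)) - 31787 = (18041 + (44 - 1*124²)) - 31787 = (18041 + (44 - 1*15376)) - 31787 = (18041 + (44 - 15376)) - 31787 = (18041 - 15332) - 31787 = 2709 - 31787 = -29078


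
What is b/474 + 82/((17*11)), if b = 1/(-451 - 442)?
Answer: 34708937/79153734 ≈ 0.43850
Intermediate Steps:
b = -1/893 (b = 1/(-893) = -1/893 ≈ -0.0011198)
b/474 + 82/((17*11)) = -1/893/474 + 82/((17*11)) = -1/893*1/474 + 82/187 = -1/423282 + 82*(1/187) = -1/423282 + 82/187 = 34708937/79153734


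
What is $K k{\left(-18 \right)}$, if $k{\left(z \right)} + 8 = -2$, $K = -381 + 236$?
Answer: $1450$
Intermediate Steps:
$K = -145$
$k{\left(z \right)} = -10$ ($k{\left(z \right)} = -8 - 2 = -10$)
$K k{\left(-18 \right)} = \left(-145\right) \left(-10\right) = 1450$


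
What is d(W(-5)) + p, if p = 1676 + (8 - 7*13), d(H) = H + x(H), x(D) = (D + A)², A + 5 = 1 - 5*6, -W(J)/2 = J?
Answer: 2179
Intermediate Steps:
W(J) = -2*J
A = -34 (A = -5 + (1 - 5*6) = -5 + (1 - 30) = -5 - 29 = -34)
x(D) = (-34 + D)² (x(D) = (D - 34)² = (-34 + D)²)
d(H) = H + (-34 + H)²
p = 1593 (p = 1676 + (8 - 91) = 1676 - 83 = 1593)
d(W(-5)) + p = (-2*(-5) + (-34 - 2*(-5))²) + 1593 = (10 + (-34 + 10)²) + 1593 = (10 + (-24)²) + 1593 = (10 + 576) + 1593 = 586 + 1593 = 2179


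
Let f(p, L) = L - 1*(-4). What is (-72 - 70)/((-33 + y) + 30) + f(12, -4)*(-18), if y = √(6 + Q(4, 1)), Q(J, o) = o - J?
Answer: 71 + 71*√3/3 ≈ 111.99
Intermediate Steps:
y = √3 (y = √(6 + (1 - 1*4)) = √(6 + (1 - 4)) = √(6 - 3) = √3 ≈ 1.7320)
f(p, L) = 4 + L (f(p, L) = L + 4 = 4 + L)
(-72 - 70)/((-33 + y) + 30) + f(12, -4)*(-18) = (-72 - 70)/((-33 + √3) + 30) + (4 - 4)*(-18) = -142/(-3 + √3) + 0*(-18) = -142/(-3 + √3) + 0 = -142/(-3 + √3)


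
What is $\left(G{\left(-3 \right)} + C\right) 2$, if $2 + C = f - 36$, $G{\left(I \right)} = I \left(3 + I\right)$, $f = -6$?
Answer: $-88$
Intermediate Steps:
$C = -44$ ($C = -2 - 42 = -44$)
$\left(G{\left(-3 \right)} + C\right) 2 = \left(- 3 \left(3 - 3\right) - 44\right) 2 = \left(\left(-3\right) 0 - 44\right) 2 = \left(0 - 44\right) 2 = \left(-44\right) 2 = -88$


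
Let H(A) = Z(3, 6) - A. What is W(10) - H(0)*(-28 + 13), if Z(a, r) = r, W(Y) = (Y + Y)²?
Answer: 490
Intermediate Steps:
W(Y) = 4*Y² (W(Y) = (2*Y)² = 4*Y²)
H(A) = 6 - A
W(10) - H(0)*(-28 + 13) = 4*10² - (6 - 1*0)*(-28 + 13) = 4*100 - (6 + 0)*(-15) = 400 - 6*(-15) = 400 - 1*(-90) = 400 + 90 = 490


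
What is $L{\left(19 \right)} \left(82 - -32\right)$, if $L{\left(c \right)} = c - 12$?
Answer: $798$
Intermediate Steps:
$L{\left(c \right)} = -12 + c$ ($L{\left(c \right)} = c - 12 = -12 + c$)
$L{\left(19 \right)} \left(82 - -32\right) = \left(-12 + 19\right) \left(82 - -32\right) = 7 \left(82 + 32\right) = 7 \cdot 114 = 798$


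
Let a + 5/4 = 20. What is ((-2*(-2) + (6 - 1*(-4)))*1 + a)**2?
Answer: 17161/16 ≈ 1072.6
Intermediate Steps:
a = 75/4 (a = -5/4 + 20 = 75/4 ≈ 18.750)
((-2*(-2) + (6 - 1*(-4)))*1 + a)**2 = ((-2*(-2) + (6 - 1*(-4)))*1 + 75/4)**2 = ((4 + (6 + 4))*1 + 75/4)**2 = ((4 + 10)*1 + 75/4)**2 = (14*1 + 75/4)**2 = (14 + 75/4)**2 = (131/4)**2 = 17161/16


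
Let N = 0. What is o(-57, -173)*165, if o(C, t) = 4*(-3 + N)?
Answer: -1980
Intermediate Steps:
o(C, t) = -12 (o(C, t) = 4*(-3 + 0) = 4*(-3) = -12)
o(-57, -173)*165 = -12*165 = -1980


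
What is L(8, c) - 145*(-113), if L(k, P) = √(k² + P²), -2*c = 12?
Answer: 16395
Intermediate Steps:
c = -6 (c = -½*12 = -6)
L(k, P) = √(P² + k²)
L(8, c) - 145*(-113) = √((-6)² + 8²) - 145*(-113) = √(36 + 64) + 16385 = √100 + 16385 = 10 + 16385 = 16395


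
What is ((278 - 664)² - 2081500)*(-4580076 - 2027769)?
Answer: 12769686893880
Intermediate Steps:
((278 - 664)² - 2081500)*(-4580076 - 2027769) = ((-386)² - 2081500)*(-6607845) = (148996 - 2081500)*(-6607845) = -1932504*(-6607845) = 12769686893880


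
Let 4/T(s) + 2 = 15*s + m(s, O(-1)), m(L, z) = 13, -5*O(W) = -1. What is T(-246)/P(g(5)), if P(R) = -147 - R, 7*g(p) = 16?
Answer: 28/3844555 ≈ 7.2830e-6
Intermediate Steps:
g(p) = 16/7 (g(p) = (⅐)*16 = 16/7)
O(W) = ⅕ (O(W) = -⅕*(-1) = ⅕)
T(s) = 4/(11 + 15*s) (T(s) = 4/(-2 + (15*s + 13)) = 4/(-2 + (13 + 15*s)) = 4/(11 + 15*s))
T(-246)/P(g(5)) = (4/(11 + 15*(-246)))/(-147 - 1*16/7) = (4/(11 - 3690))/(-147 - 16/7) = (4/(-3679))/(-1045/7) = (4*(-1/3679))*(-7/1045) = -4/3679*(-7/1045) = 28/3844555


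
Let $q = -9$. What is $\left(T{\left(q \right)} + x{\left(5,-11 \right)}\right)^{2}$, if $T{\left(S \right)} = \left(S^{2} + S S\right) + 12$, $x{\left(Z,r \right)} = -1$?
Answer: $29929$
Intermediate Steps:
$T{\left(S \right)} = 12 + 2 S^{2}$ ($T{\left(S \right)} = \left(S^{2} + S^{2}\right) + 12 = 2 S^{2} + 12 = 12 + 2 S^{2}$)
$\left(T{\left(q \right)} + x{\left(5,-11 \right)}\right)^{2} = \left(\left(12 + 2 \left(-9\right)^{2}\right) - 1\right)^{2} = \left(\left(12 + 2 \cdot 81\right) - 1\right)^{2} = \left(\left(12 + 162\right) - 1\right)^{2} = \left(174 - 1\right)^{2} = 173^{2} = 29929$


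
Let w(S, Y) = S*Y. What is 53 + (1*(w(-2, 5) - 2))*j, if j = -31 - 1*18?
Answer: 641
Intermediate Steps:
j = -49 (j = -31 - 18 = -49)
53 + (1*(w(-2, 5) - 2))*j = 53 + (1*(-2*5 - 2))*(-49) = 53 + (1*(-10 - 2))*(-49) = 53 + (1*(-12))*(-49) = 53 - 12*(-49) = 53 + 588 = 641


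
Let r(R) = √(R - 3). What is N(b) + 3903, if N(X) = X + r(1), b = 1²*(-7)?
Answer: 3896 + I*√2 ≈ 3896.0 + 1.4142*I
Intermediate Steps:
b = -7 (b = 1*(-7) = -7)
r(R) = √(-3 + R)
N(X) = X + I*√2 (N(X) = X + √(-3 + 1) = X + √(-2) = X + I*√2)
N(b) + 3903 = (-7 + I*√2) + 3903 = 3896 + I*√2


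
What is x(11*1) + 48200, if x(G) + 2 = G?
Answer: 48209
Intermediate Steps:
x(G) = -2 + G
x(11*1) + 48200 = (-2 + 11*1) + 48200 = (-2 + 11) + 48200 = 9 + 48200 = 48209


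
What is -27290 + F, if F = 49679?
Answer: 22389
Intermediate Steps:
-27290 + F = -27290 + 49679 = 22389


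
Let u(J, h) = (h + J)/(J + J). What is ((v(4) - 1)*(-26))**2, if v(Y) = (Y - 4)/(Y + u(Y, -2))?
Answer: 676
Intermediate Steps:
u(J, h) = (J + h)/(2*J) (u(J, h) = (J + h)/((2*J)) = (J + h)*(1/(2*J)) = (J + h)/(2*J))
v(Y) = (-4 + Y)/(Y + (-2 + Y)/(2*Y)) (v(Y) = (Y - 4)/(Y + (Y - 2)/(2*Y)) = (-4 + Y)/(Y + (-2 + Y)/(2*Y)))
((v(4) - 1)*(-26))**2 = ((2*4*(-4 + 4)/(-2 + 4 + 2*4**2) - 1)*(-26))**2 = ((2*4*0/(-2 + 4 + 2*16) - 1)*(-26))**2 = ((2*4*0/(-2 + 4 + 32) - 1)*(-26))**2 = ((2*4*0/34 - 1)*(-26))**2 = ((2*4*(1/34)*0 - 1)*(-26))**2 = ((0 - 1)*(-26))**2 = (-1*(-26))**2 = 26**2 = 676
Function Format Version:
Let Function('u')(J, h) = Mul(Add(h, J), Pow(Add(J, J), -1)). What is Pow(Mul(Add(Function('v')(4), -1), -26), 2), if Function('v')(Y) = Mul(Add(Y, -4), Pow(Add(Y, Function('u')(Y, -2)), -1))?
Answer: 676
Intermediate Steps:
Function('u')(J, h) = Mul(Rational(1, 2), Pow(J, -1), Add(J, h)) (Function('u')(J, h) = Mul(Add(J, h), Pow(Mul(2, J), -1)) = Mul(Add(J, h), Mul(Rational(1, 2), Pow(J, -1))) = Mul(Rational(1, 2), Pow(J, -1), Add(J, h)))
Function('v')(Y) = Mul(Pow(Add(Y, Mul(Rational(1, 2), Pow(Y, -1), Add(-2, Y))), -1), Add(-4, Y)) (Function('v')(Y) = Mul(Add(Y, -4), Pow(Add(Y, Mul(Rational(1, 2), Pow(Y, -1), Add(Y, -2))), -1)) = Mul(Add(-4, Y), Pow(Add(Y, Mul(Rational(1, 2), Pow(Y, -1), Add(-2, Y))), -1)) = Mul(Pow(Add(Y, Mul(Rational(1, 2), Pow(Y, -1), Add(-2, Y))), -1), Add(-4, Y)))
Pow(Mul(Add(Function('v')(4), -1), -26), 2) = Pow(Mul(Add(Mul(2, 4, Pow(Add(-2, 4, Mul(2, Pow(4, 2))), -1), Add(-4, 4)), -1), -26), 2) = Pow(Mul(Add(Mul(2, 4, Pow(Add(-2, 4, Mul(2, 16)), -1), 0), -1), -26), 2) = Pow(Mul(Add(Mul(2, 4, Pow(Add(-2, 4, 32), -1), 0), -1), -26), 2) = Pow(Mul(Add(Mul(2, 4, Pow(34, -1), 0), -1), -26), 2) = Pow(Mul(Add(Mul(2, 4, Rational(1, 34), 0), -1), -26), 2) = Pow(Mul(Add(0, -1), -26), 2) = Pow(Mul(-1, -26), 2) = Pow(26, 2) = 676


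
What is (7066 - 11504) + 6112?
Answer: 1674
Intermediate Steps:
(7066 - 11504) + 6112 = -4438 + 6112 = 1674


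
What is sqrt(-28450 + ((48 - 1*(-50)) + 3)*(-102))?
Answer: 4*I*sqrt(2422) ≈ 196.86*I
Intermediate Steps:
sqrt(-28450 + ((48 - 1*(-50)) + 3)*(-102)) = sqrt(-28450 + ((48 + 50) + 3)*(-102)) = sqrt(-28450 + (98 + 3)*(-102)) = sqrt(-28450 + 101*(-102)) = sqrt(-28450 - 10302) = sqrt(-38752) = 4*I*sqrt(2422)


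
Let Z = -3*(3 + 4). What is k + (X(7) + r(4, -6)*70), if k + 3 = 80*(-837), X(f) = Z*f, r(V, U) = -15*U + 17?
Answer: -59620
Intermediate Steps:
Z = -21 (Z = -3*7 = -21)
r(V, U) = 17 - 15*U
X(f) = -21*f
k = -66963 (k = -3 + 80*(-837) = -3 - 66960 = -66963)
k + (X(7) + r(4, -6)*70) = -66963 + (-21*7 + (17 - 15*(-6))*70) = -66963 + (-147 + (17 + 90)*70) = -66963 + (-147 + 107*70) = -66963 + (-147 + 7490) = -66963 + 7343 = -59620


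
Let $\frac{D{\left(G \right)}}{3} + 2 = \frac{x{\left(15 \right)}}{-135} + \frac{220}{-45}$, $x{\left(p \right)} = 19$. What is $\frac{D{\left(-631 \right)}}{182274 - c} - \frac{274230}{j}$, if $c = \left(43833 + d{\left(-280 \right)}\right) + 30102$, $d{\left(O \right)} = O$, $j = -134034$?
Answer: $\frac{223378213064}{109189792845} \approx 2.0458$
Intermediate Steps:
$c = 73655$ ($c = \left(43833 - 280\right) + 30102 = 43553 + 30102 = 73655$)
$D{\left(G \right)} = - \frac{949}{45}$ ($D{\left(G \right)} = -6 + 3 \left(\frac{19}{-135} + \frac{220}{-45}\right) = -6 + 3 \left(19 \left(- \frac{1}{135}\right) + 220 \left(- \frac{1}{45}\right)\right) = -6 + 3 \left(- \frac{19}{135} - \frac{44}{9}\right) = -6 + 3 \left(- \frac{679}{135}\right) = -6 - \frac{679}{45} = - \frac{949}{45}$)
$\frac{D{\left(-631 \right)}}{182274 - c} - \frac{274230}{j} = - \frac{949}{45 \left(182274 - 73655\right)} - \frac{274230}{-134034} = - \frac{949}{45 \left(182274 - 73655\right)} - - \frac{45705}{22339} = - \frac{949}{45 \cdot 108619} + \frac{45705}{22339} = \left(- \frac{949}{45}\right) \frac{1}{108619} + \frac{45705}{22339} = - \frac{949}{4887855} + \frac{45705}{22339} = \frac{223378213064}{109189792845}$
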